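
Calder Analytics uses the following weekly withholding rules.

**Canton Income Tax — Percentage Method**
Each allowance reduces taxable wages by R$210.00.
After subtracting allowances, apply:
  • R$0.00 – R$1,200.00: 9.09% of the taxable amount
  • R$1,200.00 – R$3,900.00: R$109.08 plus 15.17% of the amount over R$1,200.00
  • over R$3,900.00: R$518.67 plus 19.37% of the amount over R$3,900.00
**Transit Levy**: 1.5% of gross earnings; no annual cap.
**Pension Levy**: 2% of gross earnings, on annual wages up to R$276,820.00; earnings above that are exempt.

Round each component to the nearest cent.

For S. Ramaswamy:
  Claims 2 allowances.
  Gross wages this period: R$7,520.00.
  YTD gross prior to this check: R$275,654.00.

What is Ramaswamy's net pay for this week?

R$6,245.37

Canton Income Tax: taxable = R$7,520.00 − 2×R$210.00 = R$7,100.00
  R$518.67 + 19.37% × (R$7,100.00 − R$3,900.00) = R$518.67 + 19.37% × R$3,200.00 = R$1,138.51
Transit Levy: 1.5% × R$7,520.00 = R$112.80
Pension Levy: cap R$276,820.00 − YTD R$275,654.00 = R$1,166.00 subject; 2% × R$1,166.00 = R$23.32
Total withheld: R$1,138.51 + R$112.80 + R$23.32 = R$1,274.63
Net pay: R$7,520.00 − R$1,274.63 = R$6,245.37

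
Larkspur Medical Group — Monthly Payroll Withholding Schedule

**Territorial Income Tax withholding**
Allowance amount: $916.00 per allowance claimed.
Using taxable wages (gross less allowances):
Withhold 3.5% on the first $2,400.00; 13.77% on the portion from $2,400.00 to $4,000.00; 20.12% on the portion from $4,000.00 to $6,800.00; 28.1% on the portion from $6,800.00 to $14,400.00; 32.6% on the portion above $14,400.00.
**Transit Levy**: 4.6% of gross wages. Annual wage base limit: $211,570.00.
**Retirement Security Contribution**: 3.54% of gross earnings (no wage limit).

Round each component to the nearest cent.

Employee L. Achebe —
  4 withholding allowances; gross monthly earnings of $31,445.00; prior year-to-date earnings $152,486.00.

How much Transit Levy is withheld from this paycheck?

Transit Levy: 4.6% × $31,445.00 = $1,446.47

$1,446.47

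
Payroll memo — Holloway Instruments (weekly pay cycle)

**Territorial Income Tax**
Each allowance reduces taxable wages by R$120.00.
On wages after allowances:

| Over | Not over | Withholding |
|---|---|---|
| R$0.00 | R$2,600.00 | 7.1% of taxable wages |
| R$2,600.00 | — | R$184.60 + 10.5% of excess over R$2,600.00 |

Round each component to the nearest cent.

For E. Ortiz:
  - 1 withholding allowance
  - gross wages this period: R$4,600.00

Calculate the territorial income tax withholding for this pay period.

R$382.00

Territorial Income Tax: taxable = R$4,600.00 − 1×R$120.00 = R$4,480.00
  R$184.60 + 10.5% × (R$4,480.00 − R$2,600.00) = R$184.60 + 10.5% × R$1,880.00 = R$382.00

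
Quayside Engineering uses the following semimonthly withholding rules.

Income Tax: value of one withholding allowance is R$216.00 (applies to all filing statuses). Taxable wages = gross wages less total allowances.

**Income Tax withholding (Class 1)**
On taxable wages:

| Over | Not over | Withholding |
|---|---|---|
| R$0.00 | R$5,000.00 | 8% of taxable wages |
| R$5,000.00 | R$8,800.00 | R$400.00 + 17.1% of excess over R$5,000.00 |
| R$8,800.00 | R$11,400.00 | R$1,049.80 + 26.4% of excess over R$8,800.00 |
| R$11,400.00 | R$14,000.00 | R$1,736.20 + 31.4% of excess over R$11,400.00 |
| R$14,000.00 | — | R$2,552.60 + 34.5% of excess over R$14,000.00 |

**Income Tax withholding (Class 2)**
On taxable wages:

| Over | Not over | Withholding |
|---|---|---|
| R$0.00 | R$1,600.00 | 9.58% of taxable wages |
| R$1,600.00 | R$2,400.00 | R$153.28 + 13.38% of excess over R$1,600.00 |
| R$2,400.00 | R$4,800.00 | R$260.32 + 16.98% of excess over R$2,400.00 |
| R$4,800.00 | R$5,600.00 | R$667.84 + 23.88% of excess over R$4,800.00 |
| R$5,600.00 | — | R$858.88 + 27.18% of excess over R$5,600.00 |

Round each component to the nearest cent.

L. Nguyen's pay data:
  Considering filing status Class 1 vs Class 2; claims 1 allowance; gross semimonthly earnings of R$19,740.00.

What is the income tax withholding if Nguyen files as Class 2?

R$4,643.42

Income Tax (Class 2): taxable = R$19,740.00 − 1×R$216.00 = R$19,524.00
  R$858.88 + 27.18% × (R$19,524.00 − R$5,600.00) = R$858.88 + 27.18% × R$13,924.00 = R$4,643.42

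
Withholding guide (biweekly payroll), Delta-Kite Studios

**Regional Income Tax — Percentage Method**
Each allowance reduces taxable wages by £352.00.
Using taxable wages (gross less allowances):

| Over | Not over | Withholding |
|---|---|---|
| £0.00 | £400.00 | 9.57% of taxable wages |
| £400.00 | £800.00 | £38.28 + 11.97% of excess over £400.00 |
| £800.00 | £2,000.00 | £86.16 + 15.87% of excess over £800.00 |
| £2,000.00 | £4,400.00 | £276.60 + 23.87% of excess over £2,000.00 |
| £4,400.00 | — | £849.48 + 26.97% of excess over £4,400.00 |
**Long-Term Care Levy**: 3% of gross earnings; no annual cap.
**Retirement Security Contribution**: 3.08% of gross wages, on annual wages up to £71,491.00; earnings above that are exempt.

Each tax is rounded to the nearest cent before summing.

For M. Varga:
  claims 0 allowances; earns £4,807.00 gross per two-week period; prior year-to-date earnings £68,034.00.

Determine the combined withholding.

Regional Income Tax: taxable = £4,807.00
  £849.48 + 26.97% × (£4,807.00 − £4,400.00) = £849.48 + 26.97% × £407.00 = £959.25
Long-Term Care Levy: 3% × £4,807.00 = £144.21
Retirement Security Contribution: cap £71,491.00 − YTD £68,034.00 = £3,457.00 subject; 3.08% × £3,457.00 = £106.48
Total: £959.25 + £144.21 + £106.48 = £1,209.94

£1,209.94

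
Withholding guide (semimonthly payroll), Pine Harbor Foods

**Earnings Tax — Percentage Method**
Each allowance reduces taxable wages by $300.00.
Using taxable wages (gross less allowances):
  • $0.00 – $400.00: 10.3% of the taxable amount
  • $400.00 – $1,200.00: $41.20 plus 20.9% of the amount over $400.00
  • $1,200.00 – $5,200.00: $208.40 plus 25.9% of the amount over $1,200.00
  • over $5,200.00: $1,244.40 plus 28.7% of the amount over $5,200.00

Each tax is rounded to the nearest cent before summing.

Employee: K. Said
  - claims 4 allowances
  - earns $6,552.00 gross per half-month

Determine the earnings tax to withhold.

$1,288.02

Earnings Tax: taxable = $6,552.00 − 4×$300.00 = $5,352.00
  $1,244.40 + 28.7% × ($5,352.00 − $5,200.00) = $1,244.40 + 28.7% × $152.00 = $1,288.02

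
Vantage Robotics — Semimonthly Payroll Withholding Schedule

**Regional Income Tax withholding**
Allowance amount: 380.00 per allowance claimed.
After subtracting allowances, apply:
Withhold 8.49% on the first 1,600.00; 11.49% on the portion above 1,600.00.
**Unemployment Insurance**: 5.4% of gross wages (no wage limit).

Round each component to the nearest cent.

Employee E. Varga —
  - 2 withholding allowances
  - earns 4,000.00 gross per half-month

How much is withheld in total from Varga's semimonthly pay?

540.28

Regional Income Tax: taxable = 4,000.00 − 2×380.00 = 3,240.00
  135.84 + 11.49% × (3,240.00 − 1,600.00) = 135.84 + 11.49% × 1,640.00 = 324.28
Unemployment Insurance: 5.4% × 4,000.00 = 216.00
Total: 324.28 + 216.00 = 540.28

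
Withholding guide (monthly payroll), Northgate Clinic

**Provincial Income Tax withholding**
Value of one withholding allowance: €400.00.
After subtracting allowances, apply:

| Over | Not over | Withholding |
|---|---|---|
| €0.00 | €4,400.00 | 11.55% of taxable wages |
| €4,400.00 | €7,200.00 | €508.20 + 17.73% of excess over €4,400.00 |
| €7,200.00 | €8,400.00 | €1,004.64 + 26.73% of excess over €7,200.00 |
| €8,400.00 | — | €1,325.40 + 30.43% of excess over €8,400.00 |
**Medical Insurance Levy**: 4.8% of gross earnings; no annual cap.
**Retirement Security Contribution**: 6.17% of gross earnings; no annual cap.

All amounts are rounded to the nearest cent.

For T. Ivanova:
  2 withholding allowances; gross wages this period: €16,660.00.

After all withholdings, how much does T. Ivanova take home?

€11,236.92

Provincial Income Tax: taxable = €16,660.00 − 2×€400.00 = €15,860.00
  €1,325.40 + 30.43% × (€15,860.00 − €8,400.00) = €1,325.40 + 30.43% × €7,460.00 = €3,595.48
Medical Insurance Levy: 4.8% × €16,660.00 = €799.68
Retirement Security Contribution: 6.17% × €16,660.00 = €1,027.92
Total withheld: €3,595.48 + €799.68 + €1,027.92 = €5,423.08
Net pay: €16,660.00 − €5,423.08 = €11,236.92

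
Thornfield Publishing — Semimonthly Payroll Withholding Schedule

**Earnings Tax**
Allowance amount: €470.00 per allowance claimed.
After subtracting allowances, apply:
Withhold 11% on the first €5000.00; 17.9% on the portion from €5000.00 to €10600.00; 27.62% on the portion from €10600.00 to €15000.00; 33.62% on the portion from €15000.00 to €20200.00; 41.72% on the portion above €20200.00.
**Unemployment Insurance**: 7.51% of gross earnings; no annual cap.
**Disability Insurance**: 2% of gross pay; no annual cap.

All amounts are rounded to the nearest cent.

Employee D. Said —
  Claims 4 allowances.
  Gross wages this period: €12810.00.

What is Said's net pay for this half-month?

Earnings Tax: taxable = €12810.00 − 4×€470.00 = €10930.00
  €1552.40 + 27.62% × (€10930.00 − €10600.00) = €1552.40 + 27.62% × €330.00 = €1643.55
Unemployment Insurance: 7.51% × €12810.00 = €962.03
Disability Insurance: 2% × €12810.00 = €256.20
Total withheld: €1643.55 + €962.03 + €256.20 = €2861.78
Net pay: €12810.00 − €2861.78 = €9948.22

€9948.22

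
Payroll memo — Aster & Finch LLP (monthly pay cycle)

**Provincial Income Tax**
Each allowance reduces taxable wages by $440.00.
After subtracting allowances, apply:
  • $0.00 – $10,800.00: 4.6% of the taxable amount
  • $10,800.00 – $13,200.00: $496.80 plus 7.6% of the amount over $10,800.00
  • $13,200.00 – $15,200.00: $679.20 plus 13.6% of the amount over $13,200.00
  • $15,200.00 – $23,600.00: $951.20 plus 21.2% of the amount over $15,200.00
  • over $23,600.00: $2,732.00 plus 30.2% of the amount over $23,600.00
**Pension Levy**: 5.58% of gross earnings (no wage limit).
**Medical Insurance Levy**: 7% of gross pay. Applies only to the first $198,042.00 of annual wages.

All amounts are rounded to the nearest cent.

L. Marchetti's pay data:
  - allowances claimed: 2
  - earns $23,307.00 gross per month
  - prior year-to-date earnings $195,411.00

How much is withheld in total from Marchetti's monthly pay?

$3,968.02

Provincial Income Tax: taxable = $23,307.00 − 2×$440.00 = $22,427.00
  $951.20 + 21.2% × ($22,427.00 − $15,200.00) = $951.20 + 21.2% × $7,227.00 = $2,483.32
Pension Levy: 5.58% × $23,307.00 = $1,300.53
Medical Insurance Levy: cap $198,042.00 − YTD $195,411.00 = $2,631.00 subject; 7% × $2,631.00 = $184.17
Total: $2,483.32 + $1,300.53 + $184.17 = $3,968.02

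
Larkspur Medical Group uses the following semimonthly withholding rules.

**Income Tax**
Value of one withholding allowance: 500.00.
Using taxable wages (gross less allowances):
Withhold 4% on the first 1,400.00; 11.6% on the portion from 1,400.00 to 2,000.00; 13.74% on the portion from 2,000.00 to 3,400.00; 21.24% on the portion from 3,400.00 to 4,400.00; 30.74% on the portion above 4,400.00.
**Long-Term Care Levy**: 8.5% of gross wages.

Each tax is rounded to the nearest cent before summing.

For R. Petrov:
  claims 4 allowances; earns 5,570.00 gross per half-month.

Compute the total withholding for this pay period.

827.52

Income Tax: taxable = 5,570.00 − 4×500.00 = 3,570.00
  317.96 + 21.24% × (3,570.00 − 3,400.00) = 317.96 + 21.24% × 170.00 = 354.07
Long-Term Care Levy: 8.5% × 5,570.00 = 473.45
Total: 354.07 + 473.45 = 827.52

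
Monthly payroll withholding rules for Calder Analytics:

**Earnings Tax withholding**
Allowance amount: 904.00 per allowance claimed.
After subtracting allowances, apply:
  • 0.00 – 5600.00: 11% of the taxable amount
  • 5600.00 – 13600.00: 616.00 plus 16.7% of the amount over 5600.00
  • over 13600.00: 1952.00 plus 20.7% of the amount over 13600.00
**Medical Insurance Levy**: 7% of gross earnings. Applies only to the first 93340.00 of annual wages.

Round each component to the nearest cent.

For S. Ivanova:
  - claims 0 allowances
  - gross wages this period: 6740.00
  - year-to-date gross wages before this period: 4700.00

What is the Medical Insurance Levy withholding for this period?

471.80

Medical Insurance Levy: 7% × 6740.00 = 471.80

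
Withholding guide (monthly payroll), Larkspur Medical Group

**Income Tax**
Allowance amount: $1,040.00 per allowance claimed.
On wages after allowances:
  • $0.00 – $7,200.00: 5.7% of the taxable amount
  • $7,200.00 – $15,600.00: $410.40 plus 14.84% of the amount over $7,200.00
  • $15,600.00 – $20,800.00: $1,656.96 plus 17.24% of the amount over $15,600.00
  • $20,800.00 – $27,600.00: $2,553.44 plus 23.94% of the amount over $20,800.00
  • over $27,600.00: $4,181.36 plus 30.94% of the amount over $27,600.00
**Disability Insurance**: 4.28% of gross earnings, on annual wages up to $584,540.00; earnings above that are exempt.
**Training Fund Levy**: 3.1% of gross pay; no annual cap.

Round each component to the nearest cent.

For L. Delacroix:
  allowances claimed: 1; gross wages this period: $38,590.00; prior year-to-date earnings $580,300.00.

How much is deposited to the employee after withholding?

$29,952.35

Income Tax: taxable = $38,590.00 − 1×$1,040.00 = $37,550.00
  $4,181.36 + 30.94% × ($37,550.00 − $27,600.00) = $4,181.36 + 30.94% × $9,950.00 = $7,259.89
Disability Insurance: cap $584,540.00 − YTD $580,300.00 = $4,240.00 subject; 4.28% × $4,240.00 = $181.47
Training Fund Levy: 3.1% × $38,590.00 = $1,196.29
Total withheld: $7,259.89 + $181.47 + $1,196.29 = $8,637.65
Net pay: $38,590.00 − $8,637.65 = $29,952.35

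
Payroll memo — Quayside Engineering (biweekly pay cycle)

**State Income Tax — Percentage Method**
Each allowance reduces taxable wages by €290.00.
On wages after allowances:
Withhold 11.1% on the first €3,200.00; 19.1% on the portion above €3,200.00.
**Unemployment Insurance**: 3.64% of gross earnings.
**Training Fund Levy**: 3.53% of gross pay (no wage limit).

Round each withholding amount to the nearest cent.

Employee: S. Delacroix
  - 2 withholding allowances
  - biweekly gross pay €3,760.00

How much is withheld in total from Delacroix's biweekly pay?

€622.57

State Income Tax: taxable = €3,760.00 − 2×€290.00 = €3,180.00
  11.1% × €3,180.00 = €352.98
Unemployment Insurance: 3.64% × €3,760.00 = €136.86
Training Fund Levy: 3.53% × €3,760.00 = €132.73
Total: €352.98 + €136.86 + €132.73 = €622.57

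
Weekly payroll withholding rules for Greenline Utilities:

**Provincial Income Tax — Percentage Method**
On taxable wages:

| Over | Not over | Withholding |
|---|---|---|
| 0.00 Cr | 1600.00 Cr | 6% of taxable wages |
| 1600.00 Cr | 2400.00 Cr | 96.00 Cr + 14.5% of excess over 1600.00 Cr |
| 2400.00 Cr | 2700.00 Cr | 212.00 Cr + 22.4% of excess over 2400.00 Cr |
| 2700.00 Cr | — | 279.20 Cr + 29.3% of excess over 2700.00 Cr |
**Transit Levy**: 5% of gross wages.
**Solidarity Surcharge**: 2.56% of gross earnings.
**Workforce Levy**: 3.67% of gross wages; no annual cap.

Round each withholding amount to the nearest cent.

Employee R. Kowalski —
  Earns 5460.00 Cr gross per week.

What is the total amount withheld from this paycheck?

1701.04 Cr

Provincial Income Tax: taxable = 5460.00 Cr
  279.20 Cr + 29.3% × (5460.00 Cr − 2700.00 Cr) = 279.20 Cr + 29.3% × 2760.00 Cr = 1087.88 Cr
Transit Levy: 5% × 5460.00 Cr = 273.00 Cr
Solidarity Surcharge: 2.56% × 5460.00 Cr = 139.78 Cr
Workforce Levy: 3.67% × 5460.00 Cr = 200.38 Cr
Total: 1087.88 Cr + 273.00 Cr + 139.78 Cr + 200.38 Cr = 1701.04 Cr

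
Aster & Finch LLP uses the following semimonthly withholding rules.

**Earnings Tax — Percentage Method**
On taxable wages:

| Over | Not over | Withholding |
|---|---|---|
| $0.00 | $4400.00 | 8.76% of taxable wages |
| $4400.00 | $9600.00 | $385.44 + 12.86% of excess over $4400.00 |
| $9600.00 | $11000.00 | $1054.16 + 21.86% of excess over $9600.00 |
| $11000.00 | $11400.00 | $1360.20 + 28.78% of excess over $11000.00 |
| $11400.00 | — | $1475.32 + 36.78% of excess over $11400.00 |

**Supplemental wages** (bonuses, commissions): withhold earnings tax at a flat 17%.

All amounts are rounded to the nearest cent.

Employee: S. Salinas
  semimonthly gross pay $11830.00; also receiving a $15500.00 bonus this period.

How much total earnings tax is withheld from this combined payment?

Earnings Tax: taxable = $11830.00
  $1475.32 + 36.78% × ($11830.00 − $11400.00) = $1475.32 + 36.78% × $430.00 = $1633.47
Supplemental (17% flat on bonus): 17% × $15500.00 = $2635.00
Total earnings tax: $1633.47 + $2635.00 = $4268.47

$4268.47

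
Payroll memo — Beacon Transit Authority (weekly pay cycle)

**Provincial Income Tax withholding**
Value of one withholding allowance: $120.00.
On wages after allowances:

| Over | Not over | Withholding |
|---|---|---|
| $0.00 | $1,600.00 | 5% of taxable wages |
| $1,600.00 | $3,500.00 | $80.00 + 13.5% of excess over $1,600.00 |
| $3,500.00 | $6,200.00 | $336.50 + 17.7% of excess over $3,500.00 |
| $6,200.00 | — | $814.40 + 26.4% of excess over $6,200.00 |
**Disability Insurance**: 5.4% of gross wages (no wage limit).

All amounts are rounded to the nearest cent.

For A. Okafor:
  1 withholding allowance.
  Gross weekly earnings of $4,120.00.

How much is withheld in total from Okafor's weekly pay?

$647.48

Provincial Income Tax: taxable = $4,120.00 − 1×$120.00 = $4,000.00
  $336.50 + 17.7% × ($4,000.00 − $3,500.00) = $336.50 + 17.7% × $500.00 = $425.00
Disability Insurance: 5.4% × $4,120.00 = $222.48
Total: $425.00 + $222.48 = $647.48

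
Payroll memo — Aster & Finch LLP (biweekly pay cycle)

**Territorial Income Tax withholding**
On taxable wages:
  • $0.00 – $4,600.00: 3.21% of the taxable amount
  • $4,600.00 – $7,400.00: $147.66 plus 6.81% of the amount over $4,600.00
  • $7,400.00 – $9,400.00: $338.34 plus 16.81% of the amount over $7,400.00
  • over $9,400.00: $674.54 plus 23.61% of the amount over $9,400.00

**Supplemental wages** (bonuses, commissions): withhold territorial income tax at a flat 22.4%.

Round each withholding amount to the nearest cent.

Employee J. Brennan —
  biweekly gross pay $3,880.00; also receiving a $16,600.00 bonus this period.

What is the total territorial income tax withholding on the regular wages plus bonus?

$3,842.95

Territorial Income Tax: taxable = $3,880.00
  3.21% × $3,880.00 = $124.55
Supplemental (22.4% flat on bonus): 22.4% × $16,600.00 = $3,718.40
Total territorial income tax: $124.55 + $3,718.40 = $3,842.95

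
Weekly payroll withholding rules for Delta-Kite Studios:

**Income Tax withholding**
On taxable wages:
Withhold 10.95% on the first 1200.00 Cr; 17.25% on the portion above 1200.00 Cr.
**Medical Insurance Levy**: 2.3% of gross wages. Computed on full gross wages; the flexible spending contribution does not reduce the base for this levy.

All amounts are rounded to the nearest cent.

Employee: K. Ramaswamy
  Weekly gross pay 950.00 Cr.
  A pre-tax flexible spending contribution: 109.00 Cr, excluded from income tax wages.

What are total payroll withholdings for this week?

Income Tax: taxable = 950.00 Cr − 109.00 Cr = 841.00 Cr
  10.95% × 841.00 Cr = 92.09 Cr
Medical Insurance Levy: 2.3% × 950.00 Cr = 21.85 Cr
Total: 92.09 Cr + 21.85 Cr = 113.94 Cr

113.94 Cr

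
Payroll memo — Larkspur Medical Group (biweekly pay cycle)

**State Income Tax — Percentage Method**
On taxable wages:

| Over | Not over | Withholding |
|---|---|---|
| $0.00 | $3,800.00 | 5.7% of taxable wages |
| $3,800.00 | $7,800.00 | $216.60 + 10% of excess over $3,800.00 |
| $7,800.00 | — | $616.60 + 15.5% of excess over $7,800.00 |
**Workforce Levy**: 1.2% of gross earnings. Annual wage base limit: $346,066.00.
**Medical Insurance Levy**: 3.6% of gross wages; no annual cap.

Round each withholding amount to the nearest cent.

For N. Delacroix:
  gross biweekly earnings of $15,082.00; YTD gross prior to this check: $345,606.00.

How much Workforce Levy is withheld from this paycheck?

Workforce Levy: cap $346,066.00 − YTD $345,606.00 = $460.00 subject; 1.2% × $460.00 = $5.52

$5.52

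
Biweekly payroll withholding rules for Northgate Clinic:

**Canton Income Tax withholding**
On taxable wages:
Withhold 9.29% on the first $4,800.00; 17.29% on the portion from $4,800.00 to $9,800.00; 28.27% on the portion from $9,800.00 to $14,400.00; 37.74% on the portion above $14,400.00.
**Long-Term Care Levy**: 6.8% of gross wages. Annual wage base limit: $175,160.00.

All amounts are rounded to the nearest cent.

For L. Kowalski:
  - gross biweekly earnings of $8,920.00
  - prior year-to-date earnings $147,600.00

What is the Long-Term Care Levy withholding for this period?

$606.56

Long-Term Care Levy: 6.8% × $8,920.00 = $606.56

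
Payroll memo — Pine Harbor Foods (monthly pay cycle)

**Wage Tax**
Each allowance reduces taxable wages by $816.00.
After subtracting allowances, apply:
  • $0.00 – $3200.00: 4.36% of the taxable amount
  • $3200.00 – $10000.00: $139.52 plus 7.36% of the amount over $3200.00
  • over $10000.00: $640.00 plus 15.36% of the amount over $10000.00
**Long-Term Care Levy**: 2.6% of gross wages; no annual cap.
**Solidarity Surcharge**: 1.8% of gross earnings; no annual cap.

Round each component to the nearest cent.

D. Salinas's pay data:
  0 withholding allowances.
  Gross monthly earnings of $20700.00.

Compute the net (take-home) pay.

Wage Tax: taxable = $20700.00
  $640.00 + 15.36% × ($20700.00 − $10000.00) = $640.00 + 15.36% × $10700.00 = $2283.52
Long-Term Care Levy: 2.6% × $20700.00 = $538.20
Solidarity Surcharge: 1.8% × $20700.00 = $372.60
Total withheld: $2283.52 + $538.20 + $372.60 = $3194.32
Net pay: $20700.00 − $3194.32 = $17505.68

$17505.68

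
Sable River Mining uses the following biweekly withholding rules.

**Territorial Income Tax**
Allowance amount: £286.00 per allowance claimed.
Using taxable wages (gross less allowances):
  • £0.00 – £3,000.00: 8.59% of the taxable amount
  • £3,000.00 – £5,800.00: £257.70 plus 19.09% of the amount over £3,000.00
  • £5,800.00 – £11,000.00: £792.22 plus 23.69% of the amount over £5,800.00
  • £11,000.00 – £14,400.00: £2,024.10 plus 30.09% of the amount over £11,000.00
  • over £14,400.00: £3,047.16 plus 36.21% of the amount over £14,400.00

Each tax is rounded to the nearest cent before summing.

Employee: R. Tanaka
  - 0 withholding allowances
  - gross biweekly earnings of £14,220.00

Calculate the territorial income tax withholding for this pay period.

£2,993.00

Territorial Income Tax: taxable = £14,220.00
  £2,024.10 + 30.09% × (£14,220.00 − £11,000.00) = £2,024.10 + 30.09% × £3,220.00 = £2,993.00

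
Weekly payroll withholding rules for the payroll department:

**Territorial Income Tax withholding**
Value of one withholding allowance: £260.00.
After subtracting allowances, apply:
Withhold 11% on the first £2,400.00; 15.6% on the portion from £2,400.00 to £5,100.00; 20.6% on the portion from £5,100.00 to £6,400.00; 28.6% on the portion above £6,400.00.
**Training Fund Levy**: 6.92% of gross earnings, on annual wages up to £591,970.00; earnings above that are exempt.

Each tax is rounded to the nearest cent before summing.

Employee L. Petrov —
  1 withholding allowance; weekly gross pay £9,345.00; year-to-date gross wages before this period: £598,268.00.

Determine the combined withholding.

£1,720.91

Territorial Income Tax: taxable = £9,345.00 − 1×£260.00 = £9,085.00
  £953.00 + 28.6% × (£9,085.00 − £6,400.00) = £953.00 + 28.6% × £2,685.00 = £1,720.91
Training Fund Levy: YTD £598,268.00 ≥ cap £591,970.00 → £0.00
Total: £1,720.91 + £0.00 = £1,720.91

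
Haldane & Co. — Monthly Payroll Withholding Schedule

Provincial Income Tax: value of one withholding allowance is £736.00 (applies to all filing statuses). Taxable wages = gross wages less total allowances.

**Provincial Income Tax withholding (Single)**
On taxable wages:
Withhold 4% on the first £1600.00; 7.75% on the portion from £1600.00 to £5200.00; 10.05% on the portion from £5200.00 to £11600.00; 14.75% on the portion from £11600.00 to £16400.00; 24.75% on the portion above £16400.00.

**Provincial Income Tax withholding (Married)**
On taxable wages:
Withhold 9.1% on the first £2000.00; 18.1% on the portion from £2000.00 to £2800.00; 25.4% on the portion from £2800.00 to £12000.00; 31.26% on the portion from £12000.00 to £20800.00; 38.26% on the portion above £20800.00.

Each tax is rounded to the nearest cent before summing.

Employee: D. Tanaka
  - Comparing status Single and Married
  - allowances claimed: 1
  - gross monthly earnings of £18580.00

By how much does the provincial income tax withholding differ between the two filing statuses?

£2438.84

Provincial Income Tax (Single): taxable = £18580.00 − 1×£736.00 = £17844.00
  £1694.20 + 24.75% × (£17844.00 − £16400.00) = £1694.20 + 24.75% × £1444.00 = £2051.59
Provincial Income Tax (Married): taxable = £18580.00 − 1×£736.00 = £17844.00
  £2663.60 + 31.26% × (£17844.00 − £12000.00) = £2663.60 + 31.26% × £5844.00 = £4490.43
Difference: |£2051.59 − £4490.43| = £2438.84 (higher under Married)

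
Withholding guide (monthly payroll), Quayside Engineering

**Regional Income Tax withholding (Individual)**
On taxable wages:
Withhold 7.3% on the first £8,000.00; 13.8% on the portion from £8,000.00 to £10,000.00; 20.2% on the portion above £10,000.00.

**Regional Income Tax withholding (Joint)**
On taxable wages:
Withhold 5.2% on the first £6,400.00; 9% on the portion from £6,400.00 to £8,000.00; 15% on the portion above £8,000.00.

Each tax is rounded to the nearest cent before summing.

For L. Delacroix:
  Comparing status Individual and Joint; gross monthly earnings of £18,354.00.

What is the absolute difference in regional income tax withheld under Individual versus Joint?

£517.61

Regional Income Tax (Individual): taxable = £18,354.00
  £860.00 + 20.2% × (£18,354.00 − £10,000.00) = £860.00 + 20.2% × £8,354.00 = £2,547.51
Regional Income Tax (Joint): taxable = £18,354.00
  £476.80 + 15% × (£18,354.00 − £8,000.00) = £476.80 + 15% × £10,354.00 = £2,029.90
Difference: |£2,547.51 − £2,029.90| = £517.61 (higher under Individual)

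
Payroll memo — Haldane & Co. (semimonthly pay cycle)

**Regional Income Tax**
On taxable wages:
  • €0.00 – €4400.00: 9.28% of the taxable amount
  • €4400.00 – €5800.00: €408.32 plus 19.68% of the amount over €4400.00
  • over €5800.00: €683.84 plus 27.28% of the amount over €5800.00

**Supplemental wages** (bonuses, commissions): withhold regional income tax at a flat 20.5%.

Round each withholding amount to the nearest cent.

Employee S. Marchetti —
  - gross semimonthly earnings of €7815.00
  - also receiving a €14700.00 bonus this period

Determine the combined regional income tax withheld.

€4247.03

Regional Income Tax: taxable = €7815.00
  €683.84 + 27.28% × (€7815.00 − €5800.00) = €683.84 + 27.28% × €2015.00 = €1233.53
Supplemental (20.5% flat on bonus): 20.5% × €14700.00 = €3013.50
Total regional income tax: €1233.53 + €3013.50 = €4247.03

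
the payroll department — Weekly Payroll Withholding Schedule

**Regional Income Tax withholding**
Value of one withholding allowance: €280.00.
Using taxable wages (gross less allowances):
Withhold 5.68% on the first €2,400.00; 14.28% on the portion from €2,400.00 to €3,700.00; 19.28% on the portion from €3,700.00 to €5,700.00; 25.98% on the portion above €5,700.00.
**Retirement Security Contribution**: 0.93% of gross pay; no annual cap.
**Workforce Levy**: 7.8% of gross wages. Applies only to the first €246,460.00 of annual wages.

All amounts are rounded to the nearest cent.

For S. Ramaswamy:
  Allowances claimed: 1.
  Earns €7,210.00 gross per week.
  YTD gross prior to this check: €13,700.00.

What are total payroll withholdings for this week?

Regional Income Tax: taxable = €7,210.00 − 1×€280.00 = €6,930.00
  €707.56 + 25.98% × (€6,930.00 − €5,700.00) = €707.56 + 25.98% × €1,230.00 = €1,027.11
Retirement Security Contribution: 0.93% × €7,210.00 = €67.05
Workforce Levy: 7.8% × €7,210.00 = €562.38
Total: €1,027.11 + €67.05 + €562.38 = €1,656.54

€1,656.54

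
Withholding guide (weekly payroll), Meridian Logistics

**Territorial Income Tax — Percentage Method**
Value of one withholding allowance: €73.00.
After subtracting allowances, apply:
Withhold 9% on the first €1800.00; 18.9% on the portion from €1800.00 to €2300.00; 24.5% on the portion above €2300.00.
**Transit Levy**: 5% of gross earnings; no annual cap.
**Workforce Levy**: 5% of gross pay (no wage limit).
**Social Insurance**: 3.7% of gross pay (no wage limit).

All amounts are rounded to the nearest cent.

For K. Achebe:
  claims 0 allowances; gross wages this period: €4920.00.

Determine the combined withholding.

Territorial Income Tax: taxable = €4920.00
  €256.50 + 24.5% × (€4920.00 − €2300.00) = €256.50 + 24.5% × €2620.00 = €898.40
Transit Levy: 5% × €4920.00 = €246.00
Workforce Levy: 5% × €4920.00 = €246.00
Social Insurance: 3.7% × €4920.00 = €182.04
Total: €898.40 + €246.00 + €246.00 + €182.04 = €1572.44

€1572.44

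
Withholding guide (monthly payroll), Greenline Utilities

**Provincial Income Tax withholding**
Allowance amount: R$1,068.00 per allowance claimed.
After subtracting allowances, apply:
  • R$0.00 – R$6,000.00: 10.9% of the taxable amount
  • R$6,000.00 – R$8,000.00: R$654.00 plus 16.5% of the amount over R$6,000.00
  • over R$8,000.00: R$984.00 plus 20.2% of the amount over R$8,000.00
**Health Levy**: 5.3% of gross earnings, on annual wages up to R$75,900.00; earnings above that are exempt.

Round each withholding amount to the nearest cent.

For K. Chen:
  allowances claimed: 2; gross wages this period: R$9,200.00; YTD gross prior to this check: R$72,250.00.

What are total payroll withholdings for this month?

Provincial Income Tax: taxable = R$9,200.00 − 2×R$1,068.00 = R$7,064.00
  R$654.00 + 16.5% × (R$7,064.00 − R$6,000.00) = R$654.00 + 16.5% × R$1,064.00 = R$829.56
Health Levy: cap R$75,900.00 − YTD R$72,250.00 = R$3,650.00 subject; 5.3% × R$3,650.00 = R$193.45
Total: R$829.56 + R$193.45 = R$1,023.01

R$1,023.01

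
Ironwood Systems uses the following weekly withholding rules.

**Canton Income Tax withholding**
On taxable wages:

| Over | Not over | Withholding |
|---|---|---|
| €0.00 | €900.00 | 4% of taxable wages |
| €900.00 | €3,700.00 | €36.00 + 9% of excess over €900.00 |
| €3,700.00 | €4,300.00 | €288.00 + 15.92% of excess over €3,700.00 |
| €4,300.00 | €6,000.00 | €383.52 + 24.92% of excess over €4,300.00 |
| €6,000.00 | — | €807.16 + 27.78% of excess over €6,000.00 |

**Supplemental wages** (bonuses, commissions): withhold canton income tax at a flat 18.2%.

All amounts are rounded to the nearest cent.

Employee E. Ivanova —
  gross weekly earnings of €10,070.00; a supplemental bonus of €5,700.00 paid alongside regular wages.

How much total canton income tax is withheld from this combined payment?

Canton Income Tax: taxable = €10,070.00
  €807.16 + 27.78% × (€10,070.00 − €6,000.00) = €807.16 + 27.78% × €4,070.00 = €1,937.81
Supplemental (18.2% flat on bonus): 18.2% × €5,700.00 = €1,037.40
Total canton income tax: €1,937.81 + €1,037.40 = €2,975.21

€2,975.21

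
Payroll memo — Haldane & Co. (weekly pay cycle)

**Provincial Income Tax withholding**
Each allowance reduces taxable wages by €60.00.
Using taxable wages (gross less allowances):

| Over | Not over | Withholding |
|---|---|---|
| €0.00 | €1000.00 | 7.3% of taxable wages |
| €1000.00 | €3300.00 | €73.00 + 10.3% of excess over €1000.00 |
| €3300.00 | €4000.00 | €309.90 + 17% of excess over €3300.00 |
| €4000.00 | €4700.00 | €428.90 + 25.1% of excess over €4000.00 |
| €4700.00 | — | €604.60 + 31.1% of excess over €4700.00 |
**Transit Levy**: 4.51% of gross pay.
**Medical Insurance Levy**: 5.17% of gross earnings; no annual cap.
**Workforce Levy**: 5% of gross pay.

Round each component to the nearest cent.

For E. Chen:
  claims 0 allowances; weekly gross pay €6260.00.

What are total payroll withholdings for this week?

Provincial Income Tax: taxable = €6260.00
  €604.60 + 31.1% × (€6260.00 − €4700.00) = €604.60 + 31.1% × €1560.00 = €1089.76
Transit Levy: 4.51% × €6260.00 = €282.33
Medical Insurance Levy: 5.17% × €6260.00 = €323.64
Workforce Levy: 5% × €6260.00 = €313.00
Total: €1089.76 + €282.33 + €323.64 + €313.00 = €2008.73

€2008.73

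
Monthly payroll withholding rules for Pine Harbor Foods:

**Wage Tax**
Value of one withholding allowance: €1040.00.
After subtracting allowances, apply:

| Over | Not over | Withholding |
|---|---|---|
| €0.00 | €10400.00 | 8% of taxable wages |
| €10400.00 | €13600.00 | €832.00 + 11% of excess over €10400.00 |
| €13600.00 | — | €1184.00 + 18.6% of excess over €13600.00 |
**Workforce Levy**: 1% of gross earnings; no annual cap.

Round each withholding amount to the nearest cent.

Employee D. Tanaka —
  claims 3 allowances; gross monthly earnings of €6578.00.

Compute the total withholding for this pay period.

€342.42

Wage Tax: taxable = €6578.00 − 3×€1040.00 = €3458.00
  8% × €3458.00 = €276.64
Workforce Levy: 1% × €6578.00 = €65.78
Total: €276.64 + €65.78 = €342.42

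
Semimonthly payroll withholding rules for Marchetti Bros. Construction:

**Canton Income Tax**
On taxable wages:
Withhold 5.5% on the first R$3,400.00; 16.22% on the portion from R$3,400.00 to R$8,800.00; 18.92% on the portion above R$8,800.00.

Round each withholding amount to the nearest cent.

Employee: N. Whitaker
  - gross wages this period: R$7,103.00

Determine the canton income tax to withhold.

Canton Income Tax: taxable = R$7,103.00
  R$187.00 + 16.22% × (R$7,103.00 − R$3,400.00) = R$187.00 + 16.22% × R$3,703.00 = R$787.63

R$787.63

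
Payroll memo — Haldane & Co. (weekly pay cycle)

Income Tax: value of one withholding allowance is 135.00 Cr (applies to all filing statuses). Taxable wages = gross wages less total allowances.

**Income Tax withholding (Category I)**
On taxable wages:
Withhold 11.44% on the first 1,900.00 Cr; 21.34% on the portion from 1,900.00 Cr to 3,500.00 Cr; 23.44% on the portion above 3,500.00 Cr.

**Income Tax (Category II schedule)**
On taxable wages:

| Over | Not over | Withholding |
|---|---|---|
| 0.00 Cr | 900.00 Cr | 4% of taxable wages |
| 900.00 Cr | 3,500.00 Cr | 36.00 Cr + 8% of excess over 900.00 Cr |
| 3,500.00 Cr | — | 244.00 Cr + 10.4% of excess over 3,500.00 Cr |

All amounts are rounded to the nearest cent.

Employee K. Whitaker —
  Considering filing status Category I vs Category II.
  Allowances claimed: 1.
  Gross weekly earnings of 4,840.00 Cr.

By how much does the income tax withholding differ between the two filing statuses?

471.93 Cr

Income Tax (Category I): taxable = 4,840.00 Cr − 1×135.00 Cr = 4,705.00 Cr
  558.80 Cr + 23.44% × (4,705.00 Cr − 3,500.00 Cr) = 558.80 Cr + 23.44% × 1,205.00 Cr = 841.25 Cr
Income Tax (Category II): taxable = 4,840.00 Cr − 1×135.00 Cr = 4,705.00 Cr
  244.00 Cr + 10.4% × (4,705.00 Cr − 3,500.00 Cr) = 244.00 Cr + 10.4% × 1,205.00 Cr = 369.32 Cr
Difference: |841.25 Cr − 369.32 Cr| = 471.93 Cr (higher under Category I)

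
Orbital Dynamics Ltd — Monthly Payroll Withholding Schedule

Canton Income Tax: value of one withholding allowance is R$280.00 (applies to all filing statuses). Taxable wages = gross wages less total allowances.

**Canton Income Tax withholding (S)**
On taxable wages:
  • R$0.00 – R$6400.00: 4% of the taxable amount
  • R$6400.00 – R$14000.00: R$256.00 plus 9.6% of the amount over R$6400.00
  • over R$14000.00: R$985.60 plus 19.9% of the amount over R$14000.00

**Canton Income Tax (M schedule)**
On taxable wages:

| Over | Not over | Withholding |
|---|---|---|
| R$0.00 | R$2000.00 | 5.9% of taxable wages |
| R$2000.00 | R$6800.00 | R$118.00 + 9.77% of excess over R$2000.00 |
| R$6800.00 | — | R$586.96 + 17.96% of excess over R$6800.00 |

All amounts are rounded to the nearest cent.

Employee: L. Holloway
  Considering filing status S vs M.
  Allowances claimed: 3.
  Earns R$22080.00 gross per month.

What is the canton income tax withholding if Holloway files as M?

Canton Income Tax (M): taxable = R$22080.00 − 3×R$280.00 = R$21240.00
  R$586.96 + 17.96% × (R$21240.00 − R$6800.00) = R$586.96 + 17.96% × R$14440.00 = R$3180.38

R$3180.38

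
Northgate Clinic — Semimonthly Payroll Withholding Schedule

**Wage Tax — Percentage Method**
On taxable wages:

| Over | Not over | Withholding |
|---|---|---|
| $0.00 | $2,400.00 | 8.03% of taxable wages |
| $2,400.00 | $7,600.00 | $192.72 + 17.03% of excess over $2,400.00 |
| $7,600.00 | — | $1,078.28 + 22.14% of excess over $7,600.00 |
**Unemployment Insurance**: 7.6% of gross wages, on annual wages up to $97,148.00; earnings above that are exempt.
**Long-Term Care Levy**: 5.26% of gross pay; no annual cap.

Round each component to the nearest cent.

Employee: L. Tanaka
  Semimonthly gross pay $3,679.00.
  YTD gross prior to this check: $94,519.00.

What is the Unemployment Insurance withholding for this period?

Unemployment Insurance: cap $97,148.00 − YTD $94,519.00 = $2,629.00 subject; 7.6% × $2,629.00 = $199.80

$199.80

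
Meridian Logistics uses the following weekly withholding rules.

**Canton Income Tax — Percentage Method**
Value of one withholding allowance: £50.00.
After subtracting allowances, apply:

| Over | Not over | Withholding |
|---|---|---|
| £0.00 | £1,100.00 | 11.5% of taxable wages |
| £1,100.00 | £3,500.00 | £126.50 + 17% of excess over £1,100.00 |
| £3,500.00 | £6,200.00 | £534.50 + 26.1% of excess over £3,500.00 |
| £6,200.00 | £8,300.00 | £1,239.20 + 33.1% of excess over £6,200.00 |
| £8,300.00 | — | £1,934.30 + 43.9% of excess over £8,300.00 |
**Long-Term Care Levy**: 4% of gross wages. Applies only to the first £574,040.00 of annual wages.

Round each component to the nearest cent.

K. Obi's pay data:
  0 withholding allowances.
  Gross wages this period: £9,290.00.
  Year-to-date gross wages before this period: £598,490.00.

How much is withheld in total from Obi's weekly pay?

Canton Income Tax: taxable = £9,290.00
  £1,934.30 + 43.9% × (£9,290.00 − £8,300.00) = £1,934.30 + 43.9% × £990.00 = £2,368.91
Long-Term Care Levy: YTD £598,490.00 ≥ cap £574,040.00 → £0.00
Total: £2,368.91 + £0.00 = £2,368.91

£2,368.91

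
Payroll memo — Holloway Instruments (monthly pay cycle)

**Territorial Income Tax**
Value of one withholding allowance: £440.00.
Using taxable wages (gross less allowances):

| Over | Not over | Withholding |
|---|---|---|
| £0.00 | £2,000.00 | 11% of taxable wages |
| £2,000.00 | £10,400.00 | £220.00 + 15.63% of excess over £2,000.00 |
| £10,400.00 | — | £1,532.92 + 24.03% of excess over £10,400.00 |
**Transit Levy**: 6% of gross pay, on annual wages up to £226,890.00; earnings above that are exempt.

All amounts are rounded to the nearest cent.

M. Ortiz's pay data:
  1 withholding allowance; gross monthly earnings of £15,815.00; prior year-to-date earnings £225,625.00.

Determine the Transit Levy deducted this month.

Transit Levy: cap £226,890.00 − YTD £225,625.00 = £1,265.00 subject; 6% × £1,265.00 = £75.90

£75.90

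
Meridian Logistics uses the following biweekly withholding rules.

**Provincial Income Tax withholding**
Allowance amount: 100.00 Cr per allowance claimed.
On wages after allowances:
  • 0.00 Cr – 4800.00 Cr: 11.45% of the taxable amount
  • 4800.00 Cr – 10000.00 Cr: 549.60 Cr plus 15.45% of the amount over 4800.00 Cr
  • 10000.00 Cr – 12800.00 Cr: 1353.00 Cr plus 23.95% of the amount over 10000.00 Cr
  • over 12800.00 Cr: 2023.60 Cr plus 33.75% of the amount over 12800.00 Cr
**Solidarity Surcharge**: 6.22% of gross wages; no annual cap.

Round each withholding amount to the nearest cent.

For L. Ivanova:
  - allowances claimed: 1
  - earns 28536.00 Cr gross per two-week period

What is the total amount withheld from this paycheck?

Provincial Income Tax: taxable = 28536.00 Cr − 1×100.00 Cr = 28436.00 Cr
  2023.60 Cr + 33.75% × (28436.00 Cr − 12800.00 Cr) = 2023.60 Cr + 33.75% × 15636.00 Cr = 7300.75 Cr
Solidarity Surcharge: 6.22% × 28536.00 Cr = 1774.94 Cr
Total: 7300.75 Cr + 1774.94 Cr = 9075.69 Cr

9075.69 Cr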